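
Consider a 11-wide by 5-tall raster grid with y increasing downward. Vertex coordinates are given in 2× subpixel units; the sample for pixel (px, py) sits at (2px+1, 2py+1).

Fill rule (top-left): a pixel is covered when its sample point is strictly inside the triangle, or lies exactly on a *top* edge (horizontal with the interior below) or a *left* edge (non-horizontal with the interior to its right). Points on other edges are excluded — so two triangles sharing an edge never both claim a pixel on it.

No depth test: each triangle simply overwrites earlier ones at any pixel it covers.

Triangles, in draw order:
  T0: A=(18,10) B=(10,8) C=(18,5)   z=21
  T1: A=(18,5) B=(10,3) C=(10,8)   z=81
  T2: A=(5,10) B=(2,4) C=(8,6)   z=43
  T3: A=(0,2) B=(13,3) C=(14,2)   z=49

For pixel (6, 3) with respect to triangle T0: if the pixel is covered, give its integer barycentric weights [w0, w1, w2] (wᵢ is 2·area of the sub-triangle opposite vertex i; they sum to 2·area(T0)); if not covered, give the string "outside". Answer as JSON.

T0:
  2·area = 40
  edge (18, 10)→(10, 8): d=(-8,-2) top-left  bias=+0
  edge (10, 8)→(18, 5): d=(8,-3) top-left  bias=+0
  edge (18, 5)→(18, 10): d=(0,5) right/bottom  bias=-1
    (6,3)@(13, 7): e=[14,1,25] → █
    (7,3)@(15, 7): e=[18,7,15] → █
    (8,3)@(17, 7): e=[22,13,5] → █
    (9,3)@(19, 7): e=[26,19,-5] → ·
    (6,4)@(13, 9): e=[-2,17,25] → ·
    (7,4)@(15, 9): e=[2,23,15] → █
    (9,4)@(19, 9): e=[10,35,-5] → ·
  covered (5 px):
    · · · · · · · · · · ·
    · · · · · · · · · · ·
    · · · · · · · · · · ·
    · · · · · · █ █ █ · ·
    · · · · · · · █ █ · ·
T1:
  2·area = 40  (B↔C swapped to make it positive)
  edge (18, 5)→(10, 8): d=(-8,3) right/bottom  bias=-1
  edge (10, 8)→(10, 3): d=(0,-5) top-left  bias=+0
  edge (10, 3)→(18, 5): d=(8,2) right/bottom  bias=-1
    (5,2)@(11, 5): e=[21,5,14] → █
    (6,2)@(13, 5): e=[15,15,10] → █
    (7,2)@(15, 5): e=[9,25,6] → █
    (8,2)@(17, 5): e=[3,35,2] → █
    (9,2)@(19, 5): e=[-3,45,-2] → ·
    (5,3)@(11, 7): e=[5,5,30] → █
    (6,3)@(13, 7): e=[-1,15,26] → ·
    (7,3)@(15, 7): e=[-7,25,22] → ·
    (8,3)@(17, 7): e=[-13,35,18] → ·
    (5,4)@(11, 9): e=[-11,5,46] → ·
  covered (5 px):
    · · · · · · · · · · ·
    · · · · · · · · · · ·
    · · · · · █ █ █ █ · ·
    · · · · · █ · · · · ·
    · · · · · · · · · · ·
T2:
  2·area = 30
  edge (5, 10)→(2, 4): d=(-3,-6) top-left  bias=+0
  edge (2, 4)→(8, 6): d=(6,2) right/bottom  bias=-1
  edge (8, 6)→(5, 10): d=(-3,4) right/bottom  bias=-1
    (1,2)@(3, 5): e=[3,4,23] → █
    (2,2)@(5, 5): e=[15,0,15] → ·  [on edge]
    (1,3)@(3, 7): e=[-3,16,17] → ·
    (2,3)@(5, 7): e=[9,12,9] → █
    (3,3)@(7, 7): e=[21,8,1] → █
    (4,3)@(9, 7): e=[33,4,-7] → ·
    (5,3)@(11, 7): e=[45,0,-15] → ·  [on edge]
    (2,4)@(5, 9): e=[3,24,3] → █
    (3,4)@(7, 9): e=[15,20,-5] → ·
    (8,4)@(17, 9): e=[75,0,-45] → ·  [on edge]
  covered (4 px):
    · · · · · · · · · · ·
    · · · · · · · · · · ·
    · █ · · · · · · · · ·
    · · █ █ · · · · · · ·
    · · █ · · · · · · · ·
T3:
  2·area = 14  (B↔C swapped to make it positive)
  edge (0, 2)→(14, 2): d=(14,0) top-left  bias=+0
  edge (14, 2)→(13, 3): d=(-1,1) right/bottom  bias=-1
  edge (13, 3)→(0, 2): d=(-13,-1) top-left  bias=+0
    (7,0)@(15, 1): e=[-14,0,28] → ·  [on edge]
    (6,1)@(13, 3): e=[14,0,0] → ·  [on edge]
    (5,2)@(11, 5): e=[42,0,-28] → ·  [on edge]
    (4,3)@(9, 7): e=[70,0,-56] → ·  [on edge]
    (3,4)@(7, 9): e=[98,0,-84] → ·  [on edge]
  covered (0 px):
    · · · · · · · · · · ·
    · · · · · · · · · · ·
    · · · · · · · · · · ·
    · · · · · · · · · · ·
    · · · · · · · · · · ·

Result: [1,25,14]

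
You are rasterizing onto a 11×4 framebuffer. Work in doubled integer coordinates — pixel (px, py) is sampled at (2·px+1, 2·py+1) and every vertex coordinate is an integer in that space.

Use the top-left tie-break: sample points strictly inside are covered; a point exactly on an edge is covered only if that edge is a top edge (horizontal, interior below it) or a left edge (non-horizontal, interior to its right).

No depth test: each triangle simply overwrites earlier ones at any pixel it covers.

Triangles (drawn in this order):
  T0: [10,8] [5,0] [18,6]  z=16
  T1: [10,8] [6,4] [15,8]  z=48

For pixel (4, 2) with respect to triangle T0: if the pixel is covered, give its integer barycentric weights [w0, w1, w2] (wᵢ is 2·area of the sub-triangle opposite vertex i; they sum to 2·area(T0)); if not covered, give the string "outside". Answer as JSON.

T0:
  2·area = 74
  edge (10, 8)→(5, 0): d=(-5,-8) top-left  bias=+0
  edge (5, 0)→(18, 6): d=(13,6) right/bottom  bias=-1
  edge (18, 6)→(10, 8): d=(-8,2) right/bottom  bias=-1
    (3,0)@(7, 1): e=[11,1,62] → #
    (4,0)@(9, 1): e=[27,-11,58] → ·
    (3,1)@(7, 3): e=[1,27,46] → #
    (4,1)@(9, 3): e=[17,15,42] → #
    (5,1)@(11, 3): e=[33,3,38] → #
    (6,1)@(13, 3): e=[49,-9,34] → ·
    (3,2)@(7, 5): e=[-9,53,30] → ·
    (4,2)@(9, 5): e=[7,41,26] → #
    (6,2)@(13, 5): e=[39,17,18] → #
    (7,2)@(15, 5): e=[55,5,14] → #
    (8,2)@(17, 5): e=[71,-7,10] → ·
    (4,3)@(9, 7): e=[-3,67,10] → ·
  covered (10 px):
    · · · # · · · · · · ·
    · · · # # # · · · · ·
    · · · · # # # # · · ·
    · · · · · # # · · · ·
T1:
  2·area = 20
  edge (10, 8)→(6, 4): d=(-4,-4) top-left  bias=+0
  edge (6, 4)→(15, 8): d=(9,4) right/bottom  bias=-1
  edge (15, 8)→(10, 8): d=(-5,0) right/bottom  bias=-1
    (1,0)@(3, 1): e=[0,-15,35] → ·  [on edge]
    (2,1)@(5, 3): e=[0,-5,25] → ·  [on edge]
    (3,2)@(7, 5): e=[0,5,15] → #  [on edge]
    (4,2)@(9, 5): e=[8,-3,15] → ·
    (3,3)@(7, 7): e=[-8,23,5] → ·
    (4,3)@(9, 7): e=[0,15,5] → #  [on edge]
    (5,3)@(11, 7): e=[8,7,5] → #
    (6,3)@(13, 7): e=[16,-1,5] → ·
  covered (3 px):
    · · · · · · · · · · ·
    · · · · · · · · · · ·
    · · · # · · · · · · ·
    · · · · # # · · · · ·

Result: [41,26,7]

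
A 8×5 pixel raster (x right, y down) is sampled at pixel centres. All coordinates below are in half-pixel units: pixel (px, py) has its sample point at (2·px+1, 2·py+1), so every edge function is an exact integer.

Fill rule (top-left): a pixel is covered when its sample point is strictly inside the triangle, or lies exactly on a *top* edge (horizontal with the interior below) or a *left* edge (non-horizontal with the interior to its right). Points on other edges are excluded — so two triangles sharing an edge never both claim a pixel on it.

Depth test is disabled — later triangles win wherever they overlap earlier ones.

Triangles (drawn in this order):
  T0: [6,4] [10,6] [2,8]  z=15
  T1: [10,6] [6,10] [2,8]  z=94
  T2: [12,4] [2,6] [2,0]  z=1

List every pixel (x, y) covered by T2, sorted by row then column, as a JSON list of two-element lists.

T0:
  2·area = 24
  edge (6, 4)→(10, 6): d=(4,2) right/bottom  bias=-1
  edge (10, 6)→(2, 8): d=(-8,2) right/bottom  bias=-1
  edge (2, 8)→(6, 4): d=(4,-4) top-left  bias=+0
    (4,0)@(9, 1): e=[-18,42,0] → .  [on edge]
    (3,1)@(7, 3): e=[-6,30,0] → .  [on edge]
    (2,2)@(5, 5): e=[6,18,0] → X  [on edge]
    (3,2)@(7, 5): e=[2,14,8] → X
    (4,2)@(9, 5): e=[-2,10,16] → .
    (1,3)@(3, 7): e=[18,6,0] → X  [on edge]
    (3,3)@(7, 7): e=[10,-2,16] → .
    (0,4)@(1, 9): e=[30,-6,0] → .  [on edge]
    (1,4)@(3, 9): e=[26,-10,8] → .
    (2,4)@(5, 9): e=[22,-14,16] → .
  covered (4 px):
    . . . . . . . .
    . . . . . . . .
    . . X X . . . .
    . X X . . . . .
    . . . . . . . .
T1:
  2·area = 24
  edge (10, 6)→(6, 10): d=(-4,4) right/bottom  bias=-1
  edge (6, 10)→(2, 8): d=(-4,-2) top-left  bias=+0
  edge (2, 8)→(10, 6): d=(8,-2) top-left  bias=+0
    (7,0)@(15, 1): e=[0,54,-30] → .  [on edge]
    (6,1)@(13, 3): e=[0,42,-18] → .  [on edge]
    (5,2)@(11, 5): e=[0,30,-6] → .  [on edge]
    (3,3)@(7, 7): e=[8,14,2] → X
    (4,3)@(9, 7): e=[0,18,6] → .  [on edge]
    (2,4)@(5, 9): e=[8,2,14] → X
    (3,4)@(7, 9): e=[0,6,18] → .  [on edge]
  covered (2 px):
    . . . . . . . .
    . . . . . . . .
    . . . . . . . .
    . . . X . . . .
    . . X . . . . .
T2:
  2·area = 60
  edge (12, 4)→(2, 6): d=(-10,2) right/bottom  bias=-1
  edge (2, 6)→(2, 0): d=(0,-6) top-left  bias=+0
  edge (2, 0)→(12, 4): d=(10,4) right/bottom  bias=-1
    (1,0)@(3, 1): e=[48,6,6] → X
    (2,0)@(5, 1): e=[44,18,-2] → .
    (1,1)@(3, 3): e=[28,6,26] → X
    (2,1)@(5, 3): e=[24,18,18] → X
    (3,1)@(7, 3): e=[20,30,10] → X
    (4,1)@(9, 3): e=[16,42,2] → X
    (5,1)@(11, 3): e=[12,54,-6] → .
    (1,2)@(3, 5): e=[8,6,46] → X
    (3,2)@(7, 5): e=[0,30,30] → .  [on edge]
    (4,2)@(9, 5): e=[-4,42,22] → .
    (1,3)@(3, 7): e=[-12,6,66] → .
    (2,3)@(5, 7): e=[-16,18,58] → .
  covered (7 px):
    . X . . . . . .
    . X X X X . . .
    . X X . . . . .
    . . . . . . . .
    . . . . . . . .

Final: [[1,0],[1,1],[2,1],[3,1],[4,1],[1,2],[2,2]]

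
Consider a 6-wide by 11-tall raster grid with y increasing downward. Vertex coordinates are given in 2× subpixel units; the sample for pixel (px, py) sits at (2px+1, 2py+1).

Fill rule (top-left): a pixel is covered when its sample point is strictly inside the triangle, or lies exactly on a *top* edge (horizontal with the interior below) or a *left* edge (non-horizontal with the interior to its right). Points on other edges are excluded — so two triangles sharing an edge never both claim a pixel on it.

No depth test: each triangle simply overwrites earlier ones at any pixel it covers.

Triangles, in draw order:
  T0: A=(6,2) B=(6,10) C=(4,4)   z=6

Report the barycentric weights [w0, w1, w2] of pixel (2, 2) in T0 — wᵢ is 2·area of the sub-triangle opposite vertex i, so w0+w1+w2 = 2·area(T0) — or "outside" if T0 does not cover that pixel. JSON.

T0:
  2·area = 16
  edge (6, 2)→(6, 10): d=(0,8) right/bottom  bias=-1
  edge (6, 10)→(4, 4): d=(-2,-6) top-left  bias=+0
  edge (4, 4)→(6, 2): d=(2,-2) top-left  bias=+0
    (1,0)@(3, 1): e=[24,0,-8] → ·  [on edge]
    (3,0)@(7, 1): e=[-8,24,0] → ·  [on edge]
    (2,1)@(5, 3): e=[8,8,0] → █  [on edge]
    (3,1)@(7, 3): e=[-8,20,4] → ·
    (1,2)@(3, 5): e=[24,-8,0] → ·  [on edge]
    (2,2)@(5, 5): e=[8,4,4] → █
    (3,2)@(7, 5): e=[-8,16,8] → ·
    (0,3)@(1, 7): e=[40,-24,0] → ·  [on edge]
    (2,3)@(5, 7): e=[8,0,8] → █  [on edge]
    (3,3)@(7, 7): e=[-8,12,12] → ·
    (2,4)@(5, 9): e=[8,-4,12] → ·
    (3,6)@(7, 13): e=[-8,0,24] → ·  [on edge]
    (4,9)@(9, 19): e=[-24,0,40] → ·  [on edge]
  covered (3 px):
    · · · · · ·
    · · █ · · ·
    · · █ · · ·
    · · █ · · ·
    · · · · · ·
    · · · · · ·
    · · · · · ·
    · · · · · ·
    · · · · · ·
    · · · · · ·
    · · · · · ·

Result: [4,4,8]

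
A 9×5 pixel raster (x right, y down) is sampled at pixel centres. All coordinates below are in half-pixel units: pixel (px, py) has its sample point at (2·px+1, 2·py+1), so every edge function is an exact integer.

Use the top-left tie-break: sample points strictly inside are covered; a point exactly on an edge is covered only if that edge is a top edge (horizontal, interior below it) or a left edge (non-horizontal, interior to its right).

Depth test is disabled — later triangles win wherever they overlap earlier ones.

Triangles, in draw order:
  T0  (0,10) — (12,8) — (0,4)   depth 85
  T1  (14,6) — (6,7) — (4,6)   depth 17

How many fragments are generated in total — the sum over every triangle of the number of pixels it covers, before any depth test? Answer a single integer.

T0:
  2·area = 72  (B↔C swapped to make it positive)
  edge (0, 10)→(0, 4): d=(0,-6) top-left  bias=+0
  edge (0, 4)→(12, 8): d=(12,4) right/bottom  bias=-1
  edge (12, 8)→(0, 10): d=(-12,2) right/bottom  bias=-1
    (0,2)@(1, 5): e=[6,8,58] → █
    (1,2)@(3, 5): e=[18,0,54] → ·  [on edge]
    (0,3)@(1, 7): e=[6,32,34] → █
    (1,3)@(3, 7): e=[18,24,30] → █
    (2,3)@(5, 7): e=[30,16,26] → █
    (3,3)@(7, 7): e=[42,8,22] → █
    (4,3)@(9, 7): e=[54,0,18] → ·  [on edge]
    (0,4)@(1, 9): e=[6,56,10] → █
    (3,4)@(7, 9): e=[42,32,-2] → ·
    (7,4)@(15, 9): e=[90,0,-18] → ·  [on edge]
  covered (8 px):
    · · · · · · · · ·
    · · · · · · · · ·
    █ · · · · · · · ·
    █ █ █ █ · · · · ·
    █ █ █ · · · · · ·
T1:
  2·area = 10
  edge (14, 6)→(6, 7): d=(-8,1) right/bottom  bias=-1
  edge (6, 7)→(4, 6): d=(-2,-1) top-left  bias=+0
  edge (4, 6)→(14, 6): d=(10,0) top-left  bias=+0
  covered (0 px):
    · · · · · · · · ·
    · · · · · · · · ·
    · · · · · · · · ·
    · · · · · · · · ·
    · · · · · · · · ·

Answer: 8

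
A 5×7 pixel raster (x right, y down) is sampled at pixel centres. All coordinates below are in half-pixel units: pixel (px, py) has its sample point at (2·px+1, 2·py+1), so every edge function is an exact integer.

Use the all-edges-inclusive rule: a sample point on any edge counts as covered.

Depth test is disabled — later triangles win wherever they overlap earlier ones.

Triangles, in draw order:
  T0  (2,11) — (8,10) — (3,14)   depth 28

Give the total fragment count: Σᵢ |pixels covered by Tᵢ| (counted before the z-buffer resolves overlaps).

T0:
  2·area = 19
  edge (2, 11)→(8, 10): d=(6,-1) inclusive
  edge (8, 10)→(3, 14): d=(-5,4) inclusive
  edge (3, 14)→(2, 11): d=(-1,-3) inclusive
    (1,5)@(3, 11): e=[1,15,3] → X
    (2,5)@(5, 11): e=[3,7,9] → X
    (3,5)@(7, 11): e=[5,-1,15] → .
    (1,6)@(3, 13): e=[13,5,1] → X
    (2,6)@(5, 13): e=[15,-3,7] → .
  covered (3 px):
    . . . . .
    . . . . .
    . . . . .
    . . . . .
    . . . . .
    . X X . .
    . X . . .

Answer: 3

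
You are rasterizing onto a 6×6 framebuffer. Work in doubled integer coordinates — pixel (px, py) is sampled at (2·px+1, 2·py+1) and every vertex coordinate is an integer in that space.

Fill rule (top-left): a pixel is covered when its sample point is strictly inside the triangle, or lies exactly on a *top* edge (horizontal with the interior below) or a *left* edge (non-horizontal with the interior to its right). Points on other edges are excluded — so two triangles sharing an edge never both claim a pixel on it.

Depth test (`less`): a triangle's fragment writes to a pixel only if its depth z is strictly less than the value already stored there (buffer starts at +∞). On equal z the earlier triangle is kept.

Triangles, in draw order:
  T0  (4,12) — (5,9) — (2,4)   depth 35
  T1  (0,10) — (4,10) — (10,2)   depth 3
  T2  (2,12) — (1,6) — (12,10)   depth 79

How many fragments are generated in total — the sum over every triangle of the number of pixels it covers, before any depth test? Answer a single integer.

T0:
  2·area = 14  (B↔C swapped to make it positive)
  edge (4, 12)→(2, 4): d=(-2,-8) top-left  bias=+0
  edge (2, 4)→(5, 9): d=(3,5) right/bottom  bias=-1
  edge (5, 9)→(4, 12): d=(-1,3) right/bottom  bias=-1
    (3,1)@(7, 3): e=[42,-28,0] → ·  [on edge]
    (1,3)@(3, 7): e=[2,4,8] → #
    (2,3)@(5, 7): e=[18,-6,2] → ·
    (1,4)@(3, 9): e=[-2,10,6] → ·
    (2,4)@(5, 9): e=[14,0,0] → ·  [on edge]
  covered (1 px):
    · · · · · ·
    · · · · · ·
    · · · · · ·
    · # · · · ·
    · · · · · ·
    · · · · · ·
T1:
  2·area = 32  (B↔C swapped to make it positive)
  edge (0, 10)→(10, 2): d=(10,-8) top-left  bias=+0
  edge (10, 2)→(4, 10): d=(-6,8) right/bottom  bias=-1
  edge (4, 10)→(0, 10): d=(-4,0) right/bottom  bias=-1
    (4,1)@(9, 3): e=[2,2,28] → #
    (5,1)@(11, 3): e=[18,-14,28] → ·
    (3,2)@(7, 5): e=[6,6,20] → #
    (4,2)@(9, 5): e=[22,-10,20] → ·
    (2,3)@(5, 7): e=[10,10,12] → #
    (3,3)@(7, 7): e=[26,-6,12] → ·
    (1,4)@(3, 9): e=[14,14,4] → #
    (2,4)@(5, 9): e=[30,-2,4] → ·
    (1,5)@(3, 11): e=[34,2,-4] → ·
  covered (4 px):
    · · · · · ·
    · · · · # ·
    · · · # · ·
    · · # · · ·
    · # · · · ·
    · · · · · ·
T2:
  2·area = 62
  edge (2, 12)→(1, 6): d=(-1,-6) top-left  bias=+0
  edge (1, 6)→(12, 10): d=(11,4) right/bottom  bias=-1
  edge (12, 10)→(2, 12): d=(-10,2) right/bottom  bias=-1
    (1,3)@(3, 7): e=[11,3,48] → #
    (2,3)@(5, 7): e=[23,-5,44] → ·
    (1,4)@(3, 9): e=[9,25,28] → #
    (2,4)@(5, 9): e=[21,17,24] → #
    (3,4)@(7, 9): e=[33,9,20] → #
    (4,4)@(9, 9): e=[45,1,16] → #
    (5,4)@(11, 9): e=[57,-7,12] → ·
    (1,5)@(3, 11): e=[7,47,8] → #
    (3,5)@(7, 11): e=[31,31,0] → ·  [on edge]
    (4,5)@(9, 11): e=[43,23,-4] → ·
  covered (7 px):
    · · · · · ·
    · · · · · ·
    · · · · · ·
    · # · · · ·
    · # # # # ·
    · # # · · ·

Result: 12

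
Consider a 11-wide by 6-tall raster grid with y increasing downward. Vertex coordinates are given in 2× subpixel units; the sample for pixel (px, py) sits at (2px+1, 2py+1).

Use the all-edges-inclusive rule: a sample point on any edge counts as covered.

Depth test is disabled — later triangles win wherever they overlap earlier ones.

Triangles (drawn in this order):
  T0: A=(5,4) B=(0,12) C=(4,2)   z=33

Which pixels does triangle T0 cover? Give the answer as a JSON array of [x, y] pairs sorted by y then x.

T0:
  2·area = 18
  edge (5, 4)→(0, 12): d=(-5,8) inclusive
  edge (0, 12)→(4, 2): d=(4,-10) inclusive
  edge (4, 2)→(5, 4): d=(1,2) inclusive
    (1,2)@(3, 5): e=[11,2,5] → #
    (2,2)@(5, 5): e=[-5,22,1] → ·
    (1,3)@(3, 7): e=[1,10,7] → #
    (2,3)@(5, 7): e=[-15,30,3] → ·
    (1,4)@(3, 9): e=[-9,18,9] → ·
  covered (2 px):
    · · · · · · · · · · ·
    · · · · · · · · · · ·
    · # · · · · · · · · ·
    · # · · · · · · · · ·
    · · · · · · · · · · ·
    · · · · · · · · · · ·

Final: [[1,2],[1,3]]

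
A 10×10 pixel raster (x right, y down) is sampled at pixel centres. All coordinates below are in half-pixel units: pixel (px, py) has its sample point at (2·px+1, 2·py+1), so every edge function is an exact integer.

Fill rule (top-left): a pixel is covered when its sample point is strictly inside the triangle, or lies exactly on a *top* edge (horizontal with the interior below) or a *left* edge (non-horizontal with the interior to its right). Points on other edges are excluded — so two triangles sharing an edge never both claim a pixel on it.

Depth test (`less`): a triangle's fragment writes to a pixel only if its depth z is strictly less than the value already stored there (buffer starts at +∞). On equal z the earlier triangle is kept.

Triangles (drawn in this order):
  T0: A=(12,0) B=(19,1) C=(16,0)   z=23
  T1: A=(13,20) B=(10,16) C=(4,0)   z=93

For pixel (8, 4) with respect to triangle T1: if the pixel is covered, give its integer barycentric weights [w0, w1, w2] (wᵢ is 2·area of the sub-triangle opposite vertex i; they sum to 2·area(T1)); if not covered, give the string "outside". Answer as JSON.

T0:
  2·area = 4  (B↔C swapped to make it positive)
  edge (12, 0)→(16, 0): d=(4,0) top-left  bias=+0
  edge (16, 0)→(19, 1): d=(3,1) right/bottom  bias=-1
  edge (19, 1)→(12, 0): d=(-7,-1) top-left  bias=+0
    (9,0)@(19, 1): e=[4,0,0] → .  [on edge]
  covered (0 px):
    . . . . . . . . . .
    . . . . . . . . . .
    . . . . . . . . . .
    . . . . . . . . . .
    . . . . . . . . . .
    . . . . . . . . . .
    . . . . . . . . . .
    . . . . . . . . . .
    . . . . . . . . . .
    . . . . . . . . . .
T1:
  2·area = 24
  edge (13, 20)→(10, 16): d=(-3,-4) top-left  bias=+0
  edge (10, 16)→(4, 0): d=(-6,-16) top-left  bias=+0
  edge (4, 0)→(13, 20): d=(9,20) right/bottom  bias=-1
    (3,3)@(7, 7): e=[15,6,3] → X
    (4,3)@(9, 7): e=[23,38,-37] → .
    (3,4)@(7, 9): e=[9,-6,21] → .
    (4,6)@(9, 13): e=[5,2,17] → X
    (5,6)@(11, 13): e=[13,34,-23] → .
    (4,7)@(9, 15): e=[-1,-10,35] → .
    (5,8)@(11, 17): e=[1,10,13] → X
    (6,8)@(13, 17): e=[9,42,-27] → .
    (5,9)@(11, 19): e=[-5,-2,31] → .
  covered (3 px):
    . . . . . . . . . .
    . . . . . . . . . .
    . . . . . . . . . .
    . . . X . . . . . .
    . . . . . . . . . .
    . . . . . . . . . .
    . . . . X . . . . .
    . . . . . . . . . .
    . . . . . X . . . .
    . . . . . . . . . .

Answer: "outside"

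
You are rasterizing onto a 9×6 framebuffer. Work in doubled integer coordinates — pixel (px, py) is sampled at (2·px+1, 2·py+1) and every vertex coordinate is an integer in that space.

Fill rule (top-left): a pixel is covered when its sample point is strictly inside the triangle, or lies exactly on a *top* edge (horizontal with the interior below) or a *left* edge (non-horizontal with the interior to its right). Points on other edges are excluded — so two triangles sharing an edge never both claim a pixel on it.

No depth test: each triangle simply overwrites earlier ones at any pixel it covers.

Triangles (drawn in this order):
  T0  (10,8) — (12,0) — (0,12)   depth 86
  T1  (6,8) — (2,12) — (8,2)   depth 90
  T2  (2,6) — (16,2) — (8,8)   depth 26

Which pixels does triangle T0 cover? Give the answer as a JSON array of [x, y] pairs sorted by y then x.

T0:
  2·area = 72  (B↔C swapped to make it positive)
  edge (10, 8)→(0, 12): d=(-10,4) right/bottom  bias=-1
  edge (0, 12)→(12, 0): d=(12,-12) top-left  bias=+0
  edge (12, 0)→(10, 8): d=(-2,8) right/bottom  bias=-1
    (5,0)@(11, 1): e=[66,0,6] → #  [on edge]
    (6,0)@(13, 1): e=[58,24,-10] → ·
    (4,1)@(9, 3): e=[54,0,18] → #  [on edge]
    (6,1)@(13, 3): e=[38,48,-14] → ·
    (3,2)@(7, 5): e=[42,0,30] → #  [on edge]
    (5,2)@(11, 5): e=[26,48,-2] → ·
    (2,3)@(5, 7): e=[30,0,42] → #  [on edge]
    (5,3)@(11, 7): e=[6,72,-6] → ·
    (1,4)@(3, 9): e=[18,0,54] → #  [on edge]
    (4,4)@(9, 9): e=[-6,72,6] → ·
    (0,5)@(1, 11): e=[6,0,66] → #  [on edge]
    (1,5)@(3, 11): e=[-2,24,50] → ·
  covered (12 px):
    · · · · · # · · ·
    · · · · # # · · ·
    · · · # # · · · ·
    · · # # # · · · ·
    · # # # · · · · ·
    # · · · · · · · ·
T1:
  2·area = 16
  edge (6, 8)→(2, 12): d=(-4,4) right/bottom  bias=-1
  edge (2, 12)→(8, 2): d=(6,-10) top-left  bias=+0
  edge (8, 2)→(6, 8): d=(-2,6) right/bottom  bias=-1
    (6,0)@(13, 1): e=[0,44,-28] → ·  [on edge]
    (5,1)@(11, 3): e=[0,36,-20] → ·  [on edge]
    (3,2)@(7, 5): e=[8,8,0] → ·  [on edge]
    (4,2)@(9, 5): e=[0,28,-12] → ·  [on edge]
    (2,3)@(5, 7): e=[8,0,8] → #  [on edge]
    (3,3)@(7, 7): e=[0,20,-4] → ·  [on edge]
    (2,4)@(5, 9): e=[0,12,4] → ·  [on edge]
    (1,5)@(3, 11): e=[0,4,12] → ·  [on edge]
    (2,5)@(5, 11): e=[-8,24,0] → ·  [on edge]
  covered (1 px):
    · · · · · · · · ·
    · · · · · · · · ·
    · · · · · · · · ·
    · · # · · · · · ·
    · · · · · · · · ·
    · · · · · · · · ·
T2:
  2·area = 52
  edge (2, 6)→(16, 2): d=(14,-4) top-left  bias=+0
  edge (16, 2)→(8, 8): d=(-8,6) right/bottom  bias=-1
  edge (8, 8)→(2, 6): d=(-6,-2) top-left  bias=+0
    (6,1)@(13, 3): e=[2,10,40] → #
    (7,1)@(15, 3): e=[10,-2,44] → ·
    (3,2)@(7, 5): e=[6,30,16] → #
    (4,2)@(9, 5): e=[14,18,20] → #
    (5,2)@(11, 5): e=[22,6,24] → #
    (6,2)@(13, 5): e=[30,-6,28] → ·
    (2,3)@(5, 7): e=[26,26,0] → #  [on edge]
    (5,3)@(11, 7): e=[50,-10,12] → ·
    (2,4)@(5, 9): e=[54,10,-12] → ·
    (3,4)@(7, 9): e=[62,-2,-8] → ·
    (4,4)@(9, 9): e=[70,-14,-4] → ·
    (5,4)@(11, 9): e=[78,-26,0] → ·  [on edge]
    (8,5)@(17, 11): e=[130,-78,0] → ·  [on edge]
  covered (7 px):
    · · · · · · · · ·
    · · · · · · # · ·
    · · · # # # · · ·
    · · # # # · · · ·
    · · · · · · · · ·
    · · · · · · · · ·

Result: [[5,0],[4,1],[5,1],[3,2],[4,2],[2,3],[3,3],[4,3],[1,4],[2,4],[3,4],[0,5]]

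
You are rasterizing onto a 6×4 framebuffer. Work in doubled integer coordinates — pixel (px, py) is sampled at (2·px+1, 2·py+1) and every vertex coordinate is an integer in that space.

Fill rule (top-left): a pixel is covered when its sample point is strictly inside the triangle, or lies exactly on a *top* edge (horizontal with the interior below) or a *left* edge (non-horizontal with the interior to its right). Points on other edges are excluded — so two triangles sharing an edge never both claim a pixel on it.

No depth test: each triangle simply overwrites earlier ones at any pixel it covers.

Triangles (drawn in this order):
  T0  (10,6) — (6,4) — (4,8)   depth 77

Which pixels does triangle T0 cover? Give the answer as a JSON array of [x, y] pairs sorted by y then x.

T0:
  2·area = 20  (B↔C swapped to make it positive)
  edge (10, 6)→(4, 8): d=(-6,2) right/bottom  bias=-1
  edge (4, 8)→(6, 4): d=(2,-4) top-left  bias=+0
  edge (6, 4)→(10, 6): d=(4,2) right/bottom  bias=-1
    (3,2)@(7, 5): e=[12,6,2] → X
    (4,2)@(9, 5): e=[8,14,-2] → .
    (2,3)@(5, 7): e=[4,2,14] → X
    (3,3)@(7, 7): e=[0,10,10] → .  [on edge]
  covered (2 px):
    . . . . . .
    . . . . . .
    . . . X . .
    . . X . . .

Final: [[3,2],[2,3]]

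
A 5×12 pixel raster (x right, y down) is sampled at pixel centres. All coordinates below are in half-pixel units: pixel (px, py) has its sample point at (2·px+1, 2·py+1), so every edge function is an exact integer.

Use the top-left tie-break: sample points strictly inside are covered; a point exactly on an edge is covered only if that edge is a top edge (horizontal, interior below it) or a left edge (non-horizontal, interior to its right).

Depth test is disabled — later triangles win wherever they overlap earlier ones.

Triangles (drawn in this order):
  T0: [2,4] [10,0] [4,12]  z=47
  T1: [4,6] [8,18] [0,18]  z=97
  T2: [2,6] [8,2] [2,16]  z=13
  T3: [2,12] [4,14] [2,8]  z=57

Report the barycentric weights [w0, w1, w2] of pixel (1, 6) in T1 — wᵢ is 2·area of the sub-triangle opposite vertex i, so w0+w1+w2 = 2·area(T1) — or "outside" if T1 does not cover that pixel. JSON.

T0:
  2·area = 72
  edge (2, 4)→(10, 0): d=(8,-4) top-left  bias=+0
  edge (10, 0)→(4, 12): d=(-6,12) right/bottom  bias=-1
  edge (4, 12)→(2, 4): d=(-2,-8) top-left  bias=+0
    (4,0)@(9, 1): e=[4,6,62] → #
    (2,1)@(5, 3): e=[4,42,26] → #
    (3,1)@(7, 3): e=[12,18,42] → #
    (4,1)@(9, 3): e=[20,-6,58] → ·
    (1,2)@(3, 5): e=[12,54,6] → #
    (4,2)@(9, 5): e=[36,-18,54] → ·
    (1,3)@(3, 7): e=[28,42,2] → #
    (3,3)@(7, 7): e=[44,-6,34] → ·
    (1,4)@(3, 9): e=[44,30,-2] → ·
    (2,4)@(5, 9): e=[52,6,14] → #
    (3,4)@(7, 9): e=[60,-18,30] → ·
    (2,5)@(5, 11): e=[68,-6,10] → ·
  covered (9 px):
    · · · · #
    · · # # ·
    · # # # ·
    · # # · ·
    · · # · ·
    · · · · ·
    · · · · ·
    · · · · ·
    · · · · ·
    · · · · ·
    · · · · ·
    · · · · ·
T1:
  2·area = 96
  edge (4, 6)→(8, 18): d=(4,12) right/bottom  bias=-1
  edge (8, 18)→(0, 18): d=(-8,0) right/bottom  bias=-1
  edge (0, 18)→(4, 6): d=(4,-12) top-left  bias=+0
    (1,1)@(3, 3): e=[0,120,-24] → ·  [on edge]
    (2,1)@(5, 3): e=[-24,120,0] → ·  [on edge]
    (1,4)@(3, 9): e=[24,72,0] → #  [on edge]
    (2,4)@(5, 9): e=[0,72,24] → ·  [on edge]
    (1,5)@(3, 11): e=[32,56,8] → #
    (2,5)@(5, 11): e=[8,56,32] → #
    (3,5)@(7, 11): e=[-16,56,56] → ·
    (1,6)@(3, 13): e=[40,40,16] → #
    (3,6)@(7, 13): e=[-8,40,64] → ·
    (0,7)@(1, 15): e=[72,24,0] → #  [on edge]
    (3,7)@(7, 15): e=[0,24,72] → ·  [on edge]
    (0,8)@(1, 17): e=[80,8,8] → #
    (4,10)@(9, 21): e=[0,-24,120] → ·  [on edge]
  covered (12 px):
    · · · · ·
    · · · · ·
    · · · · ·
    · · · · ·
    · # · · ·
    · # # · ·
    · # # · ·
    # # # · ·
    # # # # ·
    · · · · ·
    · · · · ·
    · · · · ·
T2:
  2·area = 60
  edge (2, 6)→(8, 2): d=(6,-4) top-left  bias=+0
  edge (8, 2)→(2, 16): d=(-6,14) right/bottom  bias=-1
  edge (2, 16)→(2, 6): d=(0,-10) top-left  bias=+0
    (3,1)@(7, 3): e=[2,8,50] → #
    (4,1)@(9, 3): e=[10,-20,70] → ·
    (2,2)@(5, 5): e=[6,24,30] → #
    (3,2)@(7, 5): e=[14,-4,50] → ·
    (1,3)@(3, 7): e=[10,40,10] → #
    (3,3)@(7, 7): e=[26,-16,50] → ·
    (1,4)@(3, 9): e=[22,28,10] → #
    (2,4)@(5, 9): e=[30,0,30] → ·  [on edge]
    (1,5)@(3, 11): e=[34,16,10] → #
    (2,5)@(5, 11): e=[42,-12,30] → ·
    (1,6)@(3, 13): e=[46,4,10] → #
    (2,6)@(5, 13): e=[54,-24,30] → ·
  covered (7 px):
    · · · · ·
    · · · # ·
    · · # · ·
    · # # · ·
    · # · · ·
    · # · · ·
    · # · · ·
    · · · · ·
    · · · · ·
    · · · · ·
    · · · · ·
    · · · · ·
T3:
  2·area = 8  (B↔C swapped to make it positive)
  edge (2, 12)→(2, 8): d=(0,-4) top-left  bias=+0
  edge (2, 8)→(4, 14): d=(2,6) right/bottom  bias=-1
  edge (4, 14)→(2, 12): d=(-2,-2) top-left  bias=+0
    (0,2)@(1, 5): e=[-4,0,12] → ·  [on edge]
    (0,5)@(1, 11): e=[-4,12,0] → ·  [on edge]
    (1,5)@(3, 11): e=[4,0,4] → ·  [on edge]
    (1,6)@(3, 13): e=[4,4,0] → #  [on edge]
    (2,6)@(5, 13): e=[12,-8,4] → ·
    (1,7)@(3, 15): e=[4,8,-4] → ·
    (2,7)@(5, 15): e=[12,-4,0] → ·  [on edge]
    (2,8)@(5, 17): e=[12,0,-4] → ·  [on edge]
    (3,8)@(7, 17): e=[20,-12,0] → ·  [on edge]
    (4,9)@(9, 19): e=[28,-20,0] → ·  [on edge]
    (3,11)@(7, 23): e=[20,0,-12] → ·  [on edge]
  covered (1 px):
    · · · · ·
    · · · · ·
    · · · · ·
    · · · · ·
    · · · · ·
    · · · · ·
    · # · · ·
    · · · · ·
    · · · · ·
    · · · · ·
    · · · · ·
    · · · · ·

Final: [40,16,40]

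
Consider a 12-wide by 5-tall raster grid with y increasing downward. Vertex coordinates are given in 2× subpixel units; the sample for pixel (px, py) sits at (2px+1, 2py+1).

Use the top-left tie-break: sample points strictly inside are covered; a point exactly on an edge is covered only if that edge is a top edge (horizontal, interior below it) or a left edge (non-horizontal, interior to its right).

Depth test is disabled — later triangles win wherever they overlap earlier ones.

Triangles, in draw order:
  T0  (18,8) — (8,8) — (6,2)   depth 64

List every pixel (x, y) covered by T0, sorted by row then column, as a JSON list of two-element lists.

T0:
  2·area = 60
  edge (18, 8)→(8, 8): d=(-10,0) right/bottom  bias=-1
  edge (8, 8)→(6, 2): d=(-2,-6) top-left  bias=+0
  edge (6, 2)→(18, 8): d=(12,6) right/bottom  bias=-1
    (3,1)@(7, 3): e=[50,4,6] → X
    (4,1)@(9, 3): e=[50,16,-6] → .
    (3,2)@(7, 5): e=[30,0,30] → X  [on edge]
    (4,2)@(9, 5): e=[30,12,18] → X
    (5,2)@(11, 5): e=[30,24,6] → X
    (6,2)@(13, 5): e=[30,36,-6] → .
    (3,3)@(7, 7): e=[10,-4,54] → .
    (4,3)@(9, 7): e=[10,8,42] → X
    (6,3)@(13, 7): e=[10,32,18] → X
    (7,3)@(15, 7): e=[10,44,6] → X
    (8,3)@(17, 7): e=[10,56,-6] → .
    (4,4)@(9, 9): e=[-10,4,66] → .
  covered (8 px):
    . . . . . . . . . . . .
    . . . X . . . . . . . .
    . . . X X X . . . . . .
    . . . . X X X X . . . .
    . . . . . . . . . . . .

Result: [[3,1],[3,2],[4,2],[5,2],[4,3],[5,3],[6,3],[7,3]]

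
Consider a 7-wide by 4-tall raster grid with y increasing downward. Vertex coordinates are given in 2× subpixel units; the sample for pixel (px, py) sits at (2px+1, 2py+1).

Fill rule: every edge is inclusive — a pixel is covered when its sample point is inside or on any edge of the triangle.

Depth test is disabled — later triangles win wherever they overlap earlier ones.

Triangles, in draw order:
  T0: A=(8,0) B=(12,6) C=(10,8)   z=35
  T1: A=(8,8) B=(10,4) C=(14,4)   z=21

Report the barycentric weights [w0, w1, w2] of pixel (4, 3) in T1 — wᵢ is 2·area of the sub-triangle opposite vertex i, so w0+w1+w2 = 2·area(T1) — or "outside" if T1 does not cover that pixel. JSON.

T0:
  2·area = 20
  edge (8, 0)→(12, 6): d=(4,6) inclusive
  edge (12, 6)→(10, 8): d=(-2,2) inclusive
  edge (10, 8)→(8, 0): d=(-2,-8) inclusive
    (4,1)@(9, 3): e=[6,12,2] → X
    (5,1)@(11, 3): e=[-6,8,18] → .
    (4,2)@(9, 5): e=[14,8,-2] → .
    (5,2)@(11, 5): e=[2,4,14] → X
    (6,2)@(13, 5): e=[-10,0,30] → .  [on edge]
    (5,3)@(11, 7): e=[10,0,10] → X  [on edge]
    (6,3)@(13, 7): e=[-2,-4,26] → .
  covered (3 px):
    . . . . . . .
    . . . . X . .
    . . . . . X .
    . . . . . X .
T1:
  2·area = 16
  edge (8, 8)→(10, 4): d=(2,-4) inclusive
  edge (10, 4)→(14, 4): d=(4,0) inclusive
  edge (14, 4)→(8, 8): d=(-6,4) inclusive
    (5,2)@(11, 5): e=[6,4,6] → X
    (6,2)@(13, 5): e=[14,4,-2] → .
    (4,3)@(9, 7): e=[2,12,2] → X
    (5,3)@(11, 7): e=[10,12,-6] → .
  covered (2 px):
    . . . . . . .
    . . . . . . .
    . . . . . X .
    . . . . X . .

Answer: [12,2,2]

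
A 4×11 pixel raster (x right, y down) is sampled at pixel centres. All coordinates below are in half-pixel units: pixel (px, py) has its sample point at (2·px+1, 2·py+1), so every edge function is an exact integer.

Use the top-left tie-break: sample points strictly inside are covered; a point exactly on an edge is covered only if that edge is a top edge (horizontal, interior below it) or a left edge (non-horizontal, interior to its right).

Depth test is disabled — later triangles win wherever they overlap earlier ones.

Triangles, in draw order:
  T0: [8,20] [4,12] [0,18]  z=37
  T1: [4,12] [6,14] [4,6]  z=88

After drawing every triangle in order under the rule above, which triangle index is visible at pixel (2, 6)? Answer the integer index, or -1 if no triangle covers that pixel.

T0:
  2·area = 56  (B↔C swapped to make it positive)
  edge (8, 20)→(0, 18): d=(-8,-2) top-left  bias=+0
  edge (0, 18)→(4, 12): d=(4,-6) top-left  bias=+0
  edge (4, 12)→(8, 20): d=(4,8) right/bottom  bias=-1
    (1,7)@(3, 15): e=[30,6,20] → █
    (2,7)@(5, 15): e=[34,18,4] → █
    (3,7)@(7, 15): e=[38,30,-12] → ·
    (0,8)@(1, 17): e=[10,2,44] → █
    (3,8)@(7, 17): e=[22,38,-4] → ·
    (0,9)@(1, 19): e=[-6,10,52] → ·
    (1,9)@(3, 19): e=[-2,22,36] → ·
    (2,9)@(5, 19): e=[2,34,20] → █
    (3,9)@(7, 19): e=[6,46,4] → █
    (2,10)@(5, 21): e=[-14,42,28] → ·
    (3,10)@(7, 21): e=[-10,54,12] → ·
  covered (7 px):
    · · · ·
    · · · ·
    · · · ·
    · · · ·
    · · · ·
    · · · ·
    · · · ·
    · █ █ ·
    █ █ █ ·
    · · █ █
    · · · ·
T1:
  2·area = 12  (B↔C swapped to make it positive)
  edge (4, 12)→(4, 6): d=(0,-6) top-left  bias=+0
  edge (4, 6)→(6, 14): d=(2,8) right/bottom  bias=-1
  edge (6, 14)→(4, 12): d=(-2,-2) top-left  bias=+0
    (0,4)@(1, 9): e=[-18,30,0] → ·  [on edge]
    (1,5)@(3, 11): e=[-6,18,0] → ·  [on edge]
    (2,5)@(5, 11): e=[6,2,4] → █
    (3,5)@(7, 11): e=[18,-14,8] → ·
    (2,6)@(5, 13): e=[6,6,0] → █  [on edge]
    (3,6)@(7, 13): e=[18,-10,4] → ·
    (2,7)@(5, 15): e=[6,10,-4] → ·
    (3,7)@(7, 15): e=[18,-6,0] → ·  [on edge]
  covered (2 px):
    · · · ·
    · · · ·
    · · · ·
    · · · ·
    · · · ·
    · · █ ·
    · · █ ·
    · · · ·
    · · · ·
    · · · ·
    · · · ·

Z-buffer (winner per pixel, '.' = empty):
  . . . .
  . . . .
  . . . .
  . . . .
  . . . .
  . . 1 .
  . . 1 .
  . 0 0 .
  0 0 0 .
  . . 0 0
  . . . .

Answer: 1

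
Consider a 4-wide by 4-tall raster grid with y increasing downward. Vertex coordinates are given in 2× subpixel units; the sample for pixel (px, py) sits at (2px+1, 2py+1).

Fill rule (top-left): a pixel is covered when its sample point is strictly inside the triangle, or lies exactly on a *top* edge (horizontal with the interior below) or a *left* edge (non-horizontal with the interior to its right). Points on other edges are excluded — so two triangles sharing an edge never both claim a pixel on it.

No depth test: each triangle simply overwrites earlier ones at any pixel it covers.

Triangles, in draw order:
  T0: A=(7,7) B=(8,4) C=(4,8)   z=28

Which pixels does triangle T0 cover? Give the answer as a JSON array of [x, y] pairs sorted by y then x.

T0:
  2·area = 8  (B↔C swapped to make it positive)
  edge (7, 7)→(4, 8): d=(-3,1) right/bottom  bias=-1
  edge (4, 8)→(8, 4): d=(4,-4) top-left  bias=+0
  edge (8, 4)→(7, 7): d=(-1,3) right/bottom  bias=-1
    (3,2)@(7, 5): e=[6,0,2] → █  [on edge]
    (2,3)@(5, 7): e=[2,0,6] → █  [on edge]
    (3,3)@(7, 7): e=[0,8,0] → ·  [on edge]
  covered (2 px):
    · · · ·
    · · · ·
    · · · █
    · · █ ·

Result: [[3,2],[2,3]]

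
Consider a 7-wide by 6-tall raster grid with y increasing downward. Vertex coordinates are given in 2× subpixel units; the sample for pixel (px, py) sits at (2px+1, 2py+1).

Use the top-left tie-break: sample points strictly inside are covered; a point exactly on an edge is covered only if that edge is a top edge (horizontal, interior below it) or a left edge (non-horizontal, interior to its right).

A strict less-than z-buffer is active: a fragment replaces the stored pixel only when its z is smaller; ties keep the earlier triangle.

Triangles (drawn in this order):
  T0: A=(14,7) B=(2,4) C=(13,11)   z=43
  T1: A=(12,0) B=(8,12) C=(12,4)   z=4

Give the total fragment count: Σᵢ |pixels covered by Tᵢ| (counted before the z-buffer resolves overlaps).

T0:
  2·area = 51  (B↔C swapped to make it positive)
  edge (14, 7)→(13, 11): d=(-1,4) right/bottom  bias=-1
  edge (13, 11)→(2, 4): d=(-11,-7) top-left  bias=+0
  edge (2, 4)→(14, 7): d=(12,3) right/bottom  bias=-1
    (2,2)@(5, 5): e=[38,10,3] → █
    (3,2)@(7, 5): e=[30,24,-3] → ·
    (2,3)@(5, 7): e=[36,-12,27] → ·
    (3,3)@(7, 7): e=[28,2,21] → █
    (4,3)@(9, 7): e=[20,16,15] → █
    (5,3)@(11, 7): e=[12,30,9] → █
    (6,3)@(13, 7): e=[4,44,3] → █
    (3,4)@(7, 9): e=[26,-20,45] → ·
    (4,4)@(9, 9): e=[18,-6,39] → ·
    (5,4)@(11, 9): e=[10,8,33] → █
    (5,5)@(11, 11): e=[8,-14,57] → ·
    (6,5)@(13, 11): e=[0,0,51] → ·  [on edge]
  covered (7 px):
    · · · · · · ·
    · · · · · · ·
    · · █ · · · ·
    · · · █ █ █ █
    · · · · · █ █
    · · · · · · ·
T1:
  2·area = 16  (B↔C swapped to make it positive)
  edge (12, 0)→(12, 4): d=(0,4) right/bottom  bias=-1
  edge (12, 4)→(8, 12): d=(-4,8) right/bottom  bias=-1
  edge (8, 12)→(12, 0): d=(4,-12) top-left  bias=+0
    (5,1)@(11, 3): e=[4,12,0] → █  [on edge]
    (6,1)@(13, 3): e=[-4,-4,24] → ·
    (5,2)@(11, 5): e=[4,4,8] → █
    (6,2)@(13, 5): e=[-4,-12,32] → ·
    (5,3)@(11, 7): e=[4,-4,16] → ·
    (4,4)@(9, 9): e=[12,4,0] → █  [on edge]
    (5,4)@(11, 9): e=[4,-12,24] → ·
    (4,5)@(9, 11): e=[12,-4,8] → ·
  covered (3 px):
    · · · · · · ·
    · · · · · █ ·
    · · · · · █ ·
    · · · · · · ·
    · · · · █ · ·
    · · · · · · ·

Final: 10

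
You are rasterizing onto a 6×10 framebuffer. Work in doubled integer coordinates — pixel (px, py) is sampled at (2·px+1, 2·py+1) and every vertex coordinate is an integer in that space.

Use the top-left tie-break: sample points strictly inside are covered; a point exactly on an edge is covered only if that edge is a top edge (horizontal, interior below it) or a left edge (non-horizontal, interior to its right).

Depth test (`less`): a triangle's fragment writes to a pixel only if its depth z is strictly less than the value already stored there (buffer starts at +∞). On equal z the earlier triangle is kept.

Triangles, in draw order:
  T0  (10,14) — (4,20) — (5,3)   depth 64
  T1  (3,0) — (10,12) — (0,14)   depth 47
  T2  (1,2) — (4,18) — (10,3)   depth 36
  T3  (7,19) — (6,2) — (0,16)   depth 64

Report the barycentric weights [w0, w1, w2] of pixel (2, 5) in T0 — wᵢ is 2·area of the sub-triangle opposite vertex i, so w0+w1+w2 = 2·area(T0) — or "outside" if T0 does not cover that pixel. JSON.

T0:
  2·area = 96
  edge (10, 14)→(4, 20): d=(-6,6) right/bottom  bias=-1
  edge (4, 20)→(5, 3): d=(1,-17) top-left  bias=+0
  edge (5, 3)→(10, 14): d=(5,11) right/bottom  bias=-1
    (2,1)@(5, 3): e=[96,0,0] → ·  [on edge]
    (2,2)@(5, 5): e=[84,2,10] → █
    (3,2)@(7, 5): e=[72,36,-12] → ·
    (2,3)@(5, 7): e=[72,4,20] → █
    (3,3)@(7, 7): e=[60,38,-2] → ·
    (2,4)@(5, 9): e=[60,6,30] → █
    (3,4)@(7, 9): e=[48,40,8] → █
    (4,4)@(9, 9): e=[36,74,-14] → ·
    (2,5)@(5, 11): e=[48,8,40] → █
    (4,5)@(9, 11): e=[24,76,-4] → ·
    (2,6)@(5, 13): e=[36,10,50] → █
    (4,6)@(9, 13): e=[12,78,6] → █
    (5,6)@(11, 13): e=[0,112,-16] → ·  [on edge]
    (4,7)@(9, 15): e=[0,80,16] → ·  [on edge]
    (3,8)@(7, 17): e=[0,48,48] → ·  [on edge]
    (2,9)@(5, 19): e=[0,16,80] → ·  [on edge]
  covered (12 px):
    · · · · · ·
    · · · · · ·
    · · █ · · ·
    · · █ · · ·
    · · █ █ · ·
    · · █ █ · ·
    · · █ █ █ ·
    · · █ █ · ·
    · · █ · · ·
    · · · · · ·
T1:
  2·area = 134
  edge (3, 0)→(10, 12): d=(7,12) right/bottom  bias=-1
  edge (10, 12)→(0, 14): d=(-10,2) right/bottom  bias=-1
  edge (0, 14)→(3, 0): d=(3,-14) top-left  bias=+0
    (1,0)@(3, 1): e=[7,124,3] → █
    (2,0)@(5, 1): e=[-17,120,31] → ·
    (1,1)@(3, 3): e=[21,104,9] → █
    (2,1)@(5, 3): e=[-3,100,37] → ·
    (1,2)@(3, 5): e=[35,84,15] → █
    (2,2)@(5, 5): e=[11,80,43] → █
    (3,2)@(7, 5): e=[-13,76,71] → ·
    (1,3)@(3, 7): e=[49,64,21] → █
    (3,3)@(7, 7): e=[1,56,77] → █
    (4,3)@(9, 7): e=[-23,52,105] → ·
    (1,4)@(3, 9): e=[63,44,27] → █
    (4,4)@(9, 9): e=[-9,32,111] → ·
    (2,6)@(5, 13): e=[67,0,67] → ·  [on edge]
  covered (17 px):
    · █ · · · ·
    · █ · · · ·
    · █ █ · · ·
    · █ █ █ · ·
    · █ █ █ · ·
    █ █ █ █ █ ·
    █ █ · · · ·
    · · · · · ·
    · · · · · ·
    · · · · · ·
T2:
  2·area = 141  (B↔C swapped to make it positive)
  edge (1, 2)→(10, 3): d=(9,1) right/bottom  bias=-1
  edge (10, 3)→(4, 18): d=(-6,15) right/bottom  bias=-1
  edge (4, 18)→(1, 2): d=(-3,-16) top-left  bias=+0
    (1,1)@(3, 3): e=[7,105,29] → █
    (2,1)@(5, 3): e=[5,75,61] → █
    (3,1)@(7, 3): e=[3,45,93] → █
    (4,1)@(9, 3): e=[1,15,125] → █
    (5,1)@(11, 3): e=[-1,-15,157] → ·
    (1,2)@(3, 5): e=[25,93,23] → █
    (5,2)@(11, 5): e=[17,-27,151] → ·
    (1,3)@(3, 7): e=[43,81,17] → █
    (4,3)@(9, 7): e=[37,-9,113] → ·
    (1,4)@(3, 9): e=[61,69,11] → █
    (4,4)@(9, 9): e=[55,-21,107] → ·
    (1,5)@(3, 11): e=[79,57,5] → █
  covered (18 px):
    · · · · · ·
    · █ █ █ █ ·
    · █ █ █ █ ·
    · █ █ █ · ·
    · █ █ █ · ·
    · █ █ · · ·
    · · █ · · ·
    · · █ · · ·
    · · · · · ·
    · · · · · ·
T3:
  2·area = 116  (B↔C swapped to make it positive)
  edge (7, 19)→(0, 16): d=(-7,-3) top-left  bias=+0
  edge (0, 16)→(6, 2): d=(6,-14) top-left  bias=+0
  edge (6, 2)→(7, 19): d=(1,17) right/bottom  bias=-1
    (2,2)@(5, 5): e=[92,4,20] → █
    (3,2)@(7, 5): e=[98,32,-14] → ·
    (2,3)@(5, 7): e=[78,16,22] → █
    (3,3)@(7, 7): e=[84,44,-12] → ·
    (1,4)@(3, 9): e=[58,0,58] → █  [on edge]
    (3,4)@(7, 9): e=[70,56,-10] → ·
    (1,5)@(3, 11): e=[44,12,60] → █
    (3,5)@(7, 11): e=[56,68,-8] → ·
    (1,6)@(3, 13): e=[30,24,62] → █
    (3,6)@(7, 13): e=[42,80,-6] → ·
    (0,7)@(1, 15): e=[10,8,98] → █
    (3,7)@(7, 15): e=[28,92,-4] → ·
    (3,9)@(7, 19): e=[0,116,0] → ·  [on edge]
  covered (13 px):
    · · · · · ·
    · · · · · ·
    · · █ · · ·
    · · █ · · ·
    · █ █ · · ·
    · █ █ · · ·
    · █ █ · · ·
    █ █ █ · · ·
    · █ █ · · ·
    · · · · · ·

Answer: [8,40,48]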